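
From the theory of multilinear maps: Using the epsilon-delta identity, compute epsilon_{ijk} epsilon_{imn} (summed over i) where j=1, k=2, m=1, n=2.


Using the identity: epsilon_{ijk} epsilon_{imn} = delta_{jm} delta_{kn} - delta_{jn} delta_{km}.
delta_{11} = 1
delta_{22} = 1
delta_{12} = 0
delta_{21} = 0
Result = 1 * 1 - 0 * 0 = 1 - 0 = 1

1


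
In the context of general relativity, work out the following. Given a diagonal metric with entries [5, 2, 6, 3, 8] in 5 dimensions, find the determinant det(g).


For a diagonal metric, the determinant is the product of diagonal entries.
Diagonal entries: 5, 2, 6, 3, 8
det(g) = 5 * 2 * 6 * 3 * 8 = 1440

1440


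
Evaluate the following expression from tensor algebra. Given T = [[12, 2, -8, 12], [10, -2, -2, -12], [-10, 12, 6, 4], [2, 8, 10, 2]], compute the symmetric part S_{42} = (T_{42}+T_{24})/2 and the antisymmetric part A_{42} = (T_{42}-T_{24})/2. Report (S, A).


T_{42} = 8
T_{24} = -12
S_{42} = (8 + -12)/2 = -4/2 = -2
A_{42} = (8 - -12)/2 = 20/2 = 10
Check: S + A = -2 + 10 = 8 = T_{42}.

(-2, 10)


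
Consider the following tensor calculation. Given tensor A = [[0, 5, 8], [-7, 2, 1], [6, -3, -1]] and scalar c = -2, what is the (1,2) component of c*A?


Scalar multiplication: (cA)_{ij} = c * A_{ij}.
c = -2
A_{12} = 5
(cA)_{12} = -2 * 5 = -10

-10


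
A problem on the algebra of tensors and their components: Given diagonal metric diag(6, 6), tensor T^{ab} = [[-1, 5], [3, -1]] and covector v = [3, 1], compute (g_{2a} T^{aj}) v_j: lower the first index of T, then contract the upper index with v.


Step 1: lower the first index. For a diagonal metric, g_{ia} T^{aj} = g_{ii} T^{ij} (no sum on i).
g_{22} = 6
S_2{}^1 = 6 * T^{21} = 6 * 3 = 18
S_2{}^2 = 6 * T^{22} = 6 * -1 = -6
Step 2: contract S_2{}^j with v_j.
S_2{}^1 * v_1 = 18 * 3 = 54
S_2{}^2 * v_2 = -6 * 1 = -6
Result = 54 + -6 = 48

48


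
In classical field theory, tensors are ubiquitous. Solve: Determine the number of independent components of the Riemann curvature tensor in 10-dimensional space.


The Riemann tensor in d dimensions has d^2(d^2 - 1)/12 independent components.
d = 10, so d^2 = 100
d^2 - 1 = 99
d^2(d^2 - 1) = 100 * 99 = 9900
Divide by 12: 9900 / 12 = 825

825


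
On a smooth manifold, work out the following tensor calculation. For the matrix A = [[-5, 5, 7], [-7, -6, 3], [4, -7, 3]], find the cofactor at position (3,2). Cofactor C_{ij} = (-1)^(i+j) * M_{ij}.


To find cofactor C_{32}, delete row 3 and column 2.
The resulting 2x2 submatrix is: [[-5, 7], [-7, 3]]
Minor M_{32} = -5*3 - 7*-7
  = -15 - -49 = 34
Sign = (-1)^(3+2) = (-1)^5 = -1
Cofactor C_{32} = -1 * 34 = -34

-34


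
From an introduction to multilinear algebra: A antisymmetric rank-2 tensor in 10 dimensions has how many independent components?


A antisymmetric rank-2 tensor in d dimensions has d(d-1)/2 independent components.
d = 10
d(d-1)/2 = 10 * 9 / 2 = 90 / 2 = 45

45


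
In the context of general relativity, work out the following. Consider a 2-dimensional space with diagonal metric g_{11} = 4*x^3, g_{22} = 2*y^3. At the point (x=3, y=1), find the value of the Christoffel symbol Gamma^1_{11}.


For a diagonal metric, Gamma^k_{ij} = (1/2) g^{kk} (dg_{ik}/dx_j + dg_{jk}/dx_i - dg_{ij}/dx_k).
The metric is diagonal, so g_{ab} = 0 for a != b.
At the given point: g_{11} = 108, g_{22} = 2
g^{11} = 1/108
dg_{11}/dx_1 = dg_{11}/dx_1 = 108
dg_{11}/dx_1 = dg_{11}/dx_1 = 108
dg_{11}/dx_1 = dg_{11}/dx_1 = 108
Numerator = 108 + 108 - 108 = 108
Gamma^1_{11} = 108 / (2 * 108) = 1/2

1/2


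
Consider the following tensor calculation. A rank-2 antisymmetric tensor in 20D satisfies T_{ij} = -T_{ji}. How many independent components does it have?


An antisymmetric rank-2 tensor satisfies A_{ij} = -A_{ji}, so diagonal entries are zero.
The independent components are the upper-triangular entries: C(n, 2) = n(n-1)/2.
n = 20
C(20, 2) = 20 * 19 / 2 = 380 / 2 = 190

190


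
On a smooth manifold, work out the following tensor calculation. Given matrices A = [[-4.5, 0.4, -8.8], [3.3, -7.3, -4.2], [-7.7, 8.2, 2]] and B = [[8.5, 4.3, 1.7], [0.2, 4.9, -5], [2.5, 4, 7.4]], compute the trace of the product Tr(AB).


Tr(AB) = sum_i (AB)_{ii} where (AB)_{ii} = sum_k A_{ik} B_{ki}.
(AB)_{11} = -4.5*8.5 + 0.4*0.2 + -8.8*2.5 = -60.17
(AB)_{22} = 3.3*4.3 + -7.3*4.9 + -4.2*4 = -38.38
(AB)_{33} = -7.7*1.7 + 8.2*-5 + 2*7.4 = -39.29
Tr(AB) = -60.17 + -38.38 + -39.29 = -137.84

-137.84


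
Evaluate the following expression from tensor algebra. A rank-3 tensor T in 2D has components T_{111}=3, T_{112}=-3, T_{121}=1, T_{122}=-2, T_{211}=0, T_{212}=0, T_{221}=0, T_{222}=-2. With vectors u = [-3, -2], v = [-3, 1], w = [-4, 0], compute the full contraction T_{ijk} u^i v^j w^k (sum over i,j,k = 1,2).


S = sum over i,j,k of T_{ijk} u_i v_j w_k. Expanding all 8 terms:
T_{111}*u_1*v_1*w_1 = 3*-3*-3*-4 = -108  (running total: -108)
T_{112}*u_1*v_1*w_2 = -3*-3*-3*0 = 0  (running total: -108)
T_{121}*u_1*v_2*w_1 = 1*-3*1*-4 = 12  (running total: -96)
T_{122}*u_1*v_2*w_2 = -2*-3*1*0 = 0  (running total: -96)
T_{211}*u_2*v_1*w_1 = 0*-2*-3*-4 = 0  (running total: -96)
T_{212}*u_2*v_1*w_2 = 0*-2*-3*0 = 0  (running total: -96)
T_{221}*u_2*v_2*w_1 = 0*-2*1*-4 = 0  (running total: -96)
T_{222}*u_2*v_2*w_2 = -2*-2*1*0 = 0  (running total: -96)
S = -96

-96


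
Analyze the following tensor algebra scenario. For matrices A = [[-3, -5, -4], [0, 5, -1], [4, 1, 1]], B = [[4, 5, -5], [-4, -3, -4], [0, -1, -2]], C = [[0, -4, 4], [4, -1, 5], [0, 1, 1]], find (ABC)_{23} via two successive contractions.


(ABC)_{23} = sum_m (AB)_{2m} C_{m3}. First compute row 2 of AB.
(AB)_{21} = 0*4 + 5*-4 + -1*0 = -20
(AB)_{22} = 0*5 + 5*-3 + -1*-1 = -14
(AB)_{23} = 0*-5 + 5*-4 + -1*-2 = -18
Now contract with column 3 of C:
(AB)_{21} * C_{13} = -20 * 4 = -80
(AB)_{22} * C_{23} = -14 * 5 = -70
(AB)_{23} * C_{33} = -18 * 1 = -18
(ABC)_{23} = -80 + -70 + -18 = -168

-168


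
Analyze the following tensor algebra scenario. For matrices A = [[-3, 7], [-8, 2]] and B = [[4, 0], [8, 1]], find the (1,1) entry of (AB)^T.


(AB)^T_{ij} = (AB)_{ji} = sum_k A_{jk} B_{ki}.
For i=1, j=1 we need (AB)_{11}:
A_{11} * B_{11} = -3 * 4 = -12
A_{12} * B_{21} = 7 * 8 = 56
Sum = -12 + 56 = 44

44


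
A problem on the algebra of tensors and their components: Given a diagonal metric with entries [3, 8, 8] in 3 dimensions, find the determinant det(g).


For a diagonal metric, the determinant is the product of diagonal entries.
Diagonal entries: 3, 8, 8
det(g) = 3 * 8 * 8 = 192

192


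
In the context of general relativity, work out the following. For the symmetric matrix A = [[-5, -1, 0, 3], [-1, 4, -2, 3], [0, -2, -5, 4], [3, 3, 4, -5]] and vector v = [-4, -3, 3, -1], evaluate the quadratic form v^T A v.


First compute Av:
(Av)_1 = -5*-4 + -1*-3 + 0*3 + 3*-1 = 20
(Av)_2 = -1*-4 + 4*-3 + -2*3 + 3*-1 = -17
(Av)_3 = 0*-4 + -2*-3 + -5*3 + 4*-1 = -13
(Av)_4 = 3*-4 + 3*-3 + 4*3 + -5*-1 = -4
Av = [20, -17, -13, -4]
Then v^T (Av) = -4*20 + -3*-17 + 3*-13 + -1*-4
= -80 + 51 + -39 + 4 = -64

-64


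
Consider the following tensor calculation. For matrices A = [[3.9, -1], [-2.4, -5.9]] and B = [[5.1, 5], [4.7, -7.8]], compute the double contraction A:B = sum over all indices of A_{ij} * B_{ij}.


A:B = sum over all i,j of A_{ij} * B_{ij}.
Row 1: 3.9*5.1=19.89, -1*5=-5 => row sum = 14.89
Row 2: -2.4*4.7=-11.28, -5.9*-7.8=46.02 => row sum = 34.74
Total = 14.89 + 34.74 = 49.63

49.63


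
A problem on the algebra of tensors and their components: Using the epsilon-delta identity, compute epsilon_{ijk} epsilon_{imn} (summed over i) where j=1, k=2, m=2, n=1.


Using the identity: epsilon_{ijk} epsilon_{imn} = delta_{jm} delta_{kn} - delta_{jn} delta_{km}.
delta_{12} = 0
delta_{21} = 0
delta_{11} = 1
delta_{22} = 1
Result = 0 * 0 - 1 * 1 = 0 - 1 = -1

-1


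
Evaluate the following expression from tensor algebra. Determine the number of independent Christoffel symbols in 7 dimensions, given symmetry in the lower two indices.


Christoffel symbols Gamma^k_{ij} are symmetric in i,j, so there are d * d(d+1)/2 independent symbols.
d = 7
d(d+1)/2 = 7 * 8 / 2 = 28
Total = 7 * 28 = 196

196


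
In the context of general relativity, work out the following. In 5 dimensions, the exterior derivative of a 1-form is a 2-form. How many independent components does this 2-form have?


The exterior derivative of a p-form is a (p+1)-form.
Its number of independent components is C(n, p+1).
n = 5, p+1 = 2
C(5, 2) = 10

10


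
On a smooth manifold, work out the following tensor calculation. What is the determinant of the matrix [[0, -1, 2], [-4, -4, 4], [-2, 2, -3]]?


Expanding along the first row, det(A) = a11*M_11 - a12*M_12 + a13*M_13, where M_1j is the (1,j) minor.
Minor M_11 = -4*-3 - 4*2 = 4
Minor M_12 = -4*-3 - 4*-2 = 20
Minor M_13 = -4*2 - -4*-2 = -16
det = 0*(4) - -1*(20) + 2*(-16)
    = 0 - -20 + -32
    = -12

-12


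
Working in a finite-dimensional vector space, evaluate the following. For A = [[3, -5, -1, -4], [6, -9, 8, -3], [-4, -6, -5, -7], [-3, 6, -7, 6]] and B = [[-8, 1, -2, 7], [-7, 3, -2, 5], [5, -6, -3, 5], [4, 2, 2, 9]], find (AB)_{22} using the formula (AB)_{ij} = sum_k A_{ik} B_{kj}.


(AB)_{ij} = sum_k A_{ik} B_{kj}.
For i=2, j=2:
A_{21} * B_{12} = 6 * 1 = 6
A_{22} * B_{22} = -9 * 3 = -27
A_{23} * B_{32} = 8 * -6 = -48
A_{24} * B_{42} = -3 * 2 = -6
Sum = 6 + -27 + -48 + -6 = -75

-75


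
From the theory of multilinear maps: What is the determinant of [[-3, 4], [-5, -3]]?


For a 2x2 matrix [[a, b], [c, d]], det = a*d - b*c.
a = -3, b = 4, c = -5, d = -3
a*d = -3 * -3 = 9
b*c = 4 * -5 = -20
det = 9 - -20 = 29

29


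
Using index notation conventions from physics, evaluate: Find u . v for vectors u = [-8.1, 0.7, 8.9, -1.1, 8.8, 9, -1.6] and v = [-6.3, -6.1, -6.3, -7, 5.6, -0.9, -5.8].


The inner product u . v = sum of u_i * v_i.
Term-by-term: -8.1 * -6.3, 0.7 * -6.1, 8.9 * -6.3, -1.1 * -7, 8.8 * 5.6, 9 * -0.9, -1.6 * -5.8
Products: 51.03, -4.27, -56.07, 7.7, 49.28, -8.1, 9.28
Sum = 51.03 + -4.27 + -56.07 + 7.7 + 49.28 + -8.1 + 9.28 = 48.85

48.85


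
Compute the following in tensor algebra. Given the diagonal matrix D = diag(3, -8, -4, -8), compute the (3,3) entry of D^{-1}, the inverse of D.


For a diagonal matrix, the inverse has entries (D^{-1})_{ii} = 1/d_{ii}.
The diagonal entries are: d_{11} = 3, d_{22} = -8, d_{33} = -4, d_{44} = -8
We need (D^{-1})_{33} = 1/d_{33} = 1/-4 = -1/4

-1/4


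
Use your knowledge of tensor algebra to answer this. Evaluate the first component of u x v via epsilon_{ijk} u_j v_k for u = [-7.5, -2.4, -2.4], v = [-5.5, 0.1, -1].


(u x v)_1 = sum_{j,k} epsilon_{1jk} u_j v_k. Only permutations of (1,2,3) contribute; the two non-zero terms are:
eps_{123} u_2 v_3 = 1 * -2.4 * -1 = 2.4
eps_{132} u_3 v_2 = -1 * -2.4 * 0.1 = 0.24
(u x v)_1 = 2.64

2.64


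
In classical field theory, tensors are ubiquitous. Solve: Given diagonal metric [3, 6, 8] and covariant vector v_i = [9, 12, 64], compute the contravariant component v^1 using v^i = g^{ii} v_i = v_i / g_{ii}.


To raise an index with a diagonal metric: v^i = v_i / g_{ii}.
For index 1: v_1 = 9, g_{11} = 3
v^1 = 9 / 3 = 3

3


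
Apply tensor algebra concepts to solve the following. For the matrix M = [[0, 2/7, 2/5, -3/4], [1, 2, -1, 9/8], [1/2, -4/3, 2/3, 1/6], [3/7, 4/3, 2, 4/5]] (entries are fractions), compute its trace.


The trace is the sum of diagonal entries.
Diagonal: M[1,1] = 0, M[2,2] = 2, M[3,3] = 2/3, M[4,4] = 4/5
Tr(M) = 0 + 2 + 2/3 + 4/5
Computing step by step:
After adding M[1,1]: 0
After adding M[2,2]: 2
After adding M[3,3]: 8/3
After adding M[4,4]: 52/15
Tr(M) = 52/15

52/15


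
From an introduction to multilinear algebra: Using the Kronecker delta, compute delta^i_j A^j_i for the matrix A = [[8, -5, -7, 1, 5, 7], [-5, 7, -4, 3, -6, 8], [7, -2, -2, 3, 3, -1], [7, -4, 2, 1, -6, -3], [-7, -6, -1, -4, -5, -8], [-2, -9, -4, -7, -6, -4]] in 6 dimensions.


The contraction (trace) of a rank-2 tensor is the sum of its diagonal elements.
Diagonal entries: A[1,1] = 8, A[2,2] = 7, A[3,3] = -2, A[4,4] = 1, A[5,5] = -5, A[6,6] = -4
Tr(A) = 8 + 7 + -2 + 1 + -5 + -4 = 5

5


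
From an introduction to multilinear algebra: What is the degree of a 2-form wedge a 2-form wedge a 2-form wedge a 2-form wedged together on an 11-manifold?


The degree of a wedge product is the sum of the degrees of the individual forms.
Degrees: 2, 2, 2, 2
Total degree = 2 + 2 + 2 + 2 = 8

8


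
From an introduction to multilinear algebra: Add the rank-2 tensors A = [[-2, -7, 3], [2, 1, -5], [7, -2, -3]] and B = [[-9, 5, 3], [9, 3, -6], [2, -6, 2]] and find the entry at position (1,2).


Tensor addition is component-wise: (A + B)_{ij} = A_{ij} + B_{ij}.
A_{12} = -7
B_{12} = 5
(A + B)_{12} = -7 + 5 = -2

-2


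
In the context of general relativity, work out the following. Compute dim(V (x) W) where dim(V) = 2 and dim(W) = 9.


The dimension of a tensor product is the product of dimensions.
dim(V) = 2, dim(W) = 9
dim(V (x) W) = 2 * 9 = 18

18


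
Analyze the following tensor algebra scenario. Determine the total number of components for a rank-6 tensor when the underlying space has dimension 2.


The number of components of a rank-r tensor in d dimensions is d^r.
Here d = 2 and r = 6.
2^6 = 64

64


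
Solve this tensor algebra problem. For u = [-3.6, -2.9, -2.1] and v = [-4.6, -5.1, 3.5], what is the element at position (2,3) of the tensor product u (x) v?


The outer product entry T_{ij} = u_i * v_j.
We need i=2, j=3.
u_2 = -2.9, v_3 = 3.5
T_{2,3} = -2.9 * 3.5 = -10.15

-10.15


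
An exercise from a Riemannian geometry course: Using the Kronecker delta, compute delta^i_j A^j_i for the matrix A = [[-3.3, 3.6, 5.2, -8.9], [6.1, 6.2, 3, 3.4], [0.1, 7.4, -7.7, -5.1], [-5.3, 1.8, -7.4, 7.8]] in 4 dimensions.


The contraction (trace) of a rank-2 tensor is the sum of its diagonal elements.
Diagonal entries: A[1,1] = -3.3, A[2,2] = 6.2, A[3,3] = -7.7, A[4,4] = 7.8
Tr(A) = -3.3 + 6.2 + -7.7 + 7.8 = 3

3


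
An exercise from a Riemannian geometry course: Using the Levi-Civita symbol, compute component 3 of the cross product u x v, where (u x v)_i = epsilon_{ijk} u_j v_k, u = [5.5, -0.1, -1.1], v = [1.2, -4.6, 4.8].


(u x v)_3 = sum_{j,k} epsilon_{3jk} u_j v_k. Only permutations of (1,2,3) contribute; the two non-zero terms are:
eps_{312} u_1 v_2 = 1 * 5.5 * -4.6 = -25.3
eps_{321} u_2 v_1 = -1 * -0.1 * 1.2 = 0.12
(u x v)_3 = -25.18

-25.18


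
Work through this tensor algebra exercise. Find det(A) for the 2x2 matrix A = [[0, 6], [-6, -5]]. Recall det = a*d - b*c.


For a 2x2 matrix [[a, b], [c, d]], det = a*d - b*c.
a = 0, b = 6, c = -6, d = -5
a*d = 0 * -5 = 0
b*c = 6 * -6 = -36
det = 0 - -36 = 36

36


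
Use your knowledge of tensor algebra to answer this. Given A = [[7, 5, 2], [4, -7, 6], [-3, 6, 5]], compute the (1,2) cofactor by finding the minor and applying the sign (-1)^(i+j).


To find cofactor C_{12}, delete row 1 and column 2.
The resulting 2x2 submatrix is: [[4, 6], [-3, 5]]
Minor M_{12} = 4*5 - 6*-3
  = 20 - -18 = 38
Sign = (-1)^(1+2) = (-1)^3 = -1
Cofactor C_{12} = -1 * 38 = -38

-38


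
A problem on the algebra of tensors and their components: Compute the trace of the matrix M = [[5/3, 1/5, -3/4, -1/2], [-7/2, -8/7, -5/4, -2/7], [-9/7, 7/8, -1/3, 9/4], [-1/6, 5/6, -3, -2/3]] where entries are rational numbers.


The trace is the sum of diagonal entries.
Diagonal: M[1,1] = 5/3, M[2,2] = -8/7, M[3,3] = -1/3, M[4,4] = -2/3
Tr(M) = 5/3 + -8/7 + -1/3 + -2/3
Computing step by step:
After adding M[1,1]: 5/3
After adding M[2,2]: 11/21
After adding M[3,3]: 4/21
After adding M[4,4]: -10/21
Tr(M) = -10/21

-10/21


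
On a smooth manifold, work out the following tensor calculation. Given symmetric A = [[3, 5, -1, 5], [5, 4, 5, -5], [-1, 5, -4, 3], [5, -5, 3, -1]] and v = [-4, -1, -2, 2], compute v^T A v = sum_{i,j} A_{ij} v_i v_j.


First compute Av:
(Av)_1 = 3*-4 + 5*-1 + -1*-2 + 5*2 = -5
(Av)_2 = 5*-4 + 4*-1 + 5*-2 + -5*2 = -44
(Av)_3 = -1*-4 + 5*-1 + -4*-2 + 3*2 = 13
(Av)_4 = 5*-4 + -5*-1 + 3*-2 + -1*2 = -23
Av = [-5, -44, 13, -23]
Then v^T (Av) = -4*-5 + -1*-44 + -2*13 + 2*-23
= 20 + 44 + -26 + -46 = -8

-8


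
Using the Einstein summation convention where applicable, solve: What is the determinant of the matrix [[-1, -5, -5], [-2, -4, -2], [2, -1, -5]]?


Expanding along the first row, det(A) = a11*M_11 - a12*M_12 + a13*M_13, where M_1j is the (1,j) minor.
Minor M_11 = -4*-5 - -2*-1 = 18
Minor M_12 = -2*-5 - -2*2 = 14
Minor M_13 = -2*-1 - -4*2 = 10
det = -1*(18) - -5*(14) + -5*(10)
    = -18 - -70 + -50
    = 2

2


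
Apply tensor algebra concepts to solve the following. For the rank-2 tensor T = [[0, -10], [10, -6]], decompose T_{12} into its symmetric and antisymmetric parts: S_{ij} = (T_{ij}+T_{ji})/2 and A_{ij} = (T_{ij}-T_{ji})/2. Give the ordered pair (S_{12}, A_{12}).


T_{12} = -10
T_{21} = 10
S_{12} = (-10 + 10)/2 = 0/2 = 0
A_{12} = (-10 - 10)/2 = -20/2 = -10
Check: S + A = 0 + -10 = -10 = T_{12}.

(0, -10)


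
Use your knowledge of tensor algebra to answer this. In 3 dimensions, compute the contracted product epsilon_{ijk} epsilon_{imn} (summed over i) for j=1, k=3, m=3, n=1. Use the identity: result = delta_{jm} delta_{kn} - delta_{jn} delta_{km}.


Using the identity: epsilon_{ijk} epsilon_{imn} = delta_{jm} delta_{kn} - delta_{jn} delta_{km}.
delta_{13} = 0
delta_{31} = 0
delta_{11} = 1
delta_{33} = 1
Result = 0 * 0 - 1 * 1 = 0 - 1 = -1

-1


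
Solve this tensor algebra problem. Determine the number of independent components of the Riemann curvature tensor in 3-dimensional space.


The Riemann tensor in d dimensions has d^2(d^2 - 1)/12 independent components.
d = 3, so d^2 = 9
d^2 - 1 = 8
d^2(d^2 - 1) = 9 * 8 = 72
Divide by 12: 72 / 12 = 6

6


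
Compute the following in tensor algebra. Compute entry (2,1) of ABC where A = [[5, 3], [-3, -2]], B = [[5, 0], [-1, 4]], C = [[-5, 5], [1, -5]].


(ABC)_{21} = sum_m (AB)_{2m} C_{m1}. First compute row 2 of AB.
(AB)_{21} = -3*5 + -2*-1 = -13
(AB)_{22} = -3*0 + -2*4 = -8
Now contract with column 1 of C:
(AB)_{21} * C_{11} = -13 * -5 = 65
(AB)_{22} * C_{21} = -8 * 1 = -8
(ABC)_{21} = 65 + -8 = 57

57


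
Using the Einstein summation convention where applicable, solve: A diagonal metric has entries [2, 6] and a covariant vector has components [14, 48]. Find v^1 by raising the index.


To raise an index with a diagonal metric: v^i = v_i / g_{ii}.
For index 1: v_1 = 14, g_{11} = 2
v^1 = 14 / 2 = 7

7


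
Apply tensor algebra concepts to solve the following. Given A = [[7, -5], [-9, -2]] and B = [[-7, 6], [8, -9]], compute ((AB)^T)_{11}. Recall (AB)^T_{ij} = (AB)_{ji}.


(AB)^T_{ij} = (AB)_{ji} = sum_k A_{jk} B_{ki}.
For i=1, j=1 we need (AB)_{11}:
A_{11} * B_{11} = 7 * -7 = -49
A_{12} * B_{21} = -5 * 8 = -40
Sum = -49 + -40 = -89

-89


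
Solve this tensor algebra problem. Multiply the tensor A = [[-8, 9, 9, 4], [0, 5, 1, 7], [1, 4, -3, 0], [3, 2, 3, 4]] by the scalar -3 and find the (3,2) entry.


Scalar multiplication: (cA)_{ij} = c * A_{ij}.
c = -3
A_{32} = 4
(cA)_{32} = -3 * 4 = -12

-12


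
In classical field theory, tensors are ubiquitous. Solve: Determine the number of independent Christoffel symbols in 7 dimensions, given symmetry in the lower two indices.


Christoffel symbols Gamma^k_{ij} are symmetric in i,j, so there are d * d(d+1)/2 independent symbols.
d = 7
d(d+1)/2 = 7 * 8 / 2 = 28
Total = 7 * 28 = 196

196


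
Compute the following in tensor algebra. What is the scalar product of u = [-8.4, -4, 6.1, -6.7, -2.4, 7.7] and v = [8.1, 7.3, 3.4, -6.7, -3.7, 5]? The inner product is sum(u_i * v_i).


The inner product u . v = sum of u_i * v_i.
Term-by-term: -8.4 * 8.1, -4 * 7.3, 6.1 * 3.4, -6.7 * -6.7, -2.4 * -3.7, 7.7 * 5
Products: -68.04, -29.2, 20.74, 44.89, 8.88, 38.5
Sum = -68.04 + -29.2 + 20.74 + 44.89 + 8.88 + 38.5 = 15.77

15.77


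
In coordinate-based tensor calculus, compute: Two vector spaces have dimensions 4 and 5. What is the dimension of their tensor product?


The dimension of a tensor product is the product of dimensions.
dim(V) = 4, dim(W) = 5
dim(V (x) W) = 4 * 5 = 20

20


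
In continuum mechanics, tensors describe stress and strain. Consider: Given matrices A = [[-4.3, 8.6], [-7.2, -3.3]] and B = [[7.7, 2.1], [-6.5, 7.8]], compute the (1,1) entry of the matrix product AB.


(AB)_{ij} = sum_k A_{ik} B_{kj}.
For i=1, j=1:
A_{11} * B_{11} = -4.3 * 7.7 = -33.11
A_{12} * B_{21} = 8.6 * -6.5 = -55.9
Sum = -33.11 + -55.9 = -89.01

-89.01


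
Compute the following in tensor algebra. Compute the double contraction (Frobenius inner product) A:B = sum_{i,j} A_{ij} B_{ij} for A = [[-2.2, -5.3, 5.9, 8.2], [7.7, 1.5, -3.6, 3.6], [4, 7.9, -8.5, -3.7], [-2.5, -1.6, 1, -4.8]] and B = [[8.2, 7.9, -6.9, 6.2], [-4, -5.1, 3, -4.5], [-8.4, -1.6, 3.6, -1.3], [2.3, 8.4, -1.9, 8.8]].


A:B = sum over all i,j of A_{ij} * B_{ij}.
Row 1: -2.2*8.2=-18.04, -5.3*7.9=-41.87, 5.9*-6.9=-40.71, 8.2*6.2=50.84 => row sum = -49.78
Row 2: 7.7*-4=-30.8, 1.5*-5.1=-7.65, -3.6*3=-10.8, 3.6*-4.5=-16.2 => row sum = -65.45
Row 3: 4*-8.4=-33.6, 7.9*-1.6=-12.64, -8.5*3.6=-30.6, -3.7*-1.3=4.81 => row sum = -72.03
Row 4: -2.5*2.3=-5.75, -1.6*8.4=-13.44, 1*-1.9=-1.9, -4.8*8.8=-42.24 => row sum = -63.33
Total = -49.78 + -65.45 + -72.03 + -63.33 = -250.59

-250.59


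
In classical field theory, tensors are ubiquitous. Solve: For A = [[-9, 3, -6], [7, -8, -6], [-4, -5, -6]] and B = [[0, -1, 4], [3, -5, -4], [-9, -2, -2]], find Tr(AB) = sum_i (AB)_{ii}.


Tr(AB) = sum_i (AB)_{ii} where (AB)_{ii} = sum_k A_{ik} B_{ki}.
(AB)_{11} = -9*0 + 3*3 + -6*-9 = 63
(AB)_{22} = 7*-1 + -8*-5 + -6*-2 = 45
(AB)_{33} = -4*4 + -5*-4 + -6*-2 = 16
Tr(AB) = 63 + 45 + 16 = 124

124


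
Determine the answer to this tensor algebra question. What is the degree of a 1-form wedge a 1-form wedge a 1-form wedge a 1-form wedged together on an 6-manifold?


The degree of a wedge product is the sum of the degrees of the individual forms.
Degrees: 1, 1, 1, 1
Total degree = 1 + 1 + 1 + 1 = 4

4


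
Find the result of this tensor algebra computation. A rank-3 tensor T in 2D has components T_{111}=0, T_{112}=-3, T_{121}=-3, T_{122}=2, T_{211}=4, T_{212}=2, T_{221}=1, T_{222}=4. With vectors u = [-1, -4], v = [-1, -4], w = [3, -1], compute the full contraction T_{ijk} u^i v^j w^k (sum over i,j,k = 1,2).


S = sum over i,j,k of T_{ijk} u_i v_j w_k. Expanding all 8 terms:
T_{111}*u_1*v_1*w_1 = 0*-1*-1*3 = 0  (running total: 0)
T_{112}*u_1*v_1*w_2 = -3*-1*-1*-1 = 3  (running total: 3)
T_{121}*u_1*v_2*w_1 = -3*-1*-4*3 = -36  (running total: -33)
T_{122}*u_1*v_2*w_2 = 2*-1*-4*-1 = -8  (running total: -41)
T_{211}*u_2*v_1*w_1 = 4*-4*-1*3 = 48  (running total: 7)
T_{212}*u_2*v_1*w_2 = 2*-4*-1*-1 = -8  (running total: -1)
T_{221}*u_2*v_2*w_1 = 1*-4*-4*3 = 48  (running total: 47)
T_{222}*u_2*v_2*w_2 = 4*-4*-4*-1 = -64  (running total: -17)
S = -17

-17


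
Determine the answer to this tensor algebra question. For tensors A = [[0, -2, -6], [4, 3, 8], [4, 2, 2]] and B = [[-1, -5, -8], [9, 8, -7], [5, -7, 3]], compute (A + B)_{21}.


Tensor addition is component-wise: (A + B)_{ij} = A_{ij} + B_{ij}.
A_{21} = 4
B_{21} = 9
(A + B)_{21} = 4 + 9 = 13

13


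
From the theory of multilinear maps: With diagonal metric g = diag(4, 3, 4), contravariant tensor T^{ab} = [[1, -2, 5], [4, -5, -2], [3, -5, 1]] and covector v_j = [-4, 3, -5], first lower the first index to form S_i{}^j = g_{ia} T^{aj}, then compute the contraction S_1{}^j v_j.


Step 1: lower the first index. For a diagonal metric, g_{ia} T^{aj} = g_{ii} T^{ij} (no sum on i).
g_{11} = 4
S_1{}^1 = 4 * T^{11} = 4 * 1 = 4
S_1{}^2 = 4 * T^{12} = 4 * -2 = -8
S_1{}^3 = 4 * T^{13} = 4 * 5 = 20
Step 2: contract S_1{}^j with v_j.
S_1{}^1 * v_1 = 4 * -4 = -16
S_1{}^2 * v_2 = -8 * 3 = -24
S_1{}^3 * v_3 = 20 * -5 = -100
Result = -16 + -24 + -100 = -140

-140


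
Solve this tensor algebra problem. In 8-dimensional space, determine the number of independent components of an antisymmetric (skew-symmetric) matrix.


An antisymmetric rank-2 tensor satisfies A_{ij} = -A_{ji}, so diagonal entries are zero.
The independent components are the upper-triangular entries: C(n, 2) = n(n-1)/2.
n = 8
C(8, 2) = 8 * 7 / 2 = 56 / 2 = 28

28


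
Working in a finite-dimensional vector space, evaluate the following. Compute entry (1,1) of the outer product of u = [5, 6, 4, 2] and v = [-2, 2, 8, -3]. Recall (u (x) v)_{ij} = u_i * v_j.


The outer product entry T_{ij} = u_i * v_j.
We need i=1, j=1.
u_1 = 5, v_1 = -2
T_{1,1} = 5 * -2 = -10

-10


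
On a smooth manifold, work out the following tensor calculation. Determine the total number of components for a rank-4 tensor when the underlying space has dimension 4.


The number of components of a rank-r tensor in d dimensions is d^r.
Here d = 4 and r = 4.
4^4 = 256

256


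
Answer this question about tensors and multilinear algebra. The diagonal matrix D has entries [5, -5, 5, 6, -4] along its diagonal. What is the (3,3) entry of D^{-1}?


For a diagonal matrix, the inverse has entries (D^{-1})_{ii} = 1/d_{ii}.
The diagonal entries are: d_{11} = 5, d_{22} = -5, d_{33} = 5, d_{44} = 6, d_{55} = -4
We need (D^{-1})_{33} = 1/d_{33} = 1/5 = 1/5

1/5


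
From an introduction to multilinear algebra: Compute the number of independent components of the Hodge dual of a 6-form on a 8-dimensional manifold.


The Hodge dual of a p-form on an n-dimensional manifold is an (n-p)-form.
n = 8, p = 6, so dual degree = 8 - 6 = 2
The number of components is C(n, n-p) = C(8, 2) = 28

28


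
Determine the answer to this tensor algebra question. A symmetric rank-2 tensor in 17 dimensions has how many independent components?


A symmetric rank-2 tensor in d dimensions has d(d+1)/2 independent components.
d = 17
d(d+1)/2 = 17 * 18 / 2 = 306 / 2 = 153

153


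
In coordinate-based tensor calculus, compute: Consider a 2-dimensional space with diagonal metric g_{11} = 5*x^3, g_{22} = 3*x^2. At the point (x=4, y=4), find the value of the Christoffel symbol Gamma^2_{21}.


For a diagonal metric, Gamma^k_{ij} = (1/2) g^{kk} (dg_{ik}/dx_j + dg_{jk}/dx_i - dg_{ij}/dx_k).
The metric is diagonal, so g_{ab} = 0 for a != b.
At the given point: g_{11} = 320, g_{22} = 48
g^{22} = 1/48
dg_{22}/dx_1 = dg_{22}/dx_1 = 24
dg_{12}/dx_2 = 0 (off-diagonal)
dg_{21}/dx_2 = 0 (off-diagonal)
Numerator = 24 + 0 - 0 = 24
Gamma^2_{21} = 24 / (2 * 48) = 1/4

1/4


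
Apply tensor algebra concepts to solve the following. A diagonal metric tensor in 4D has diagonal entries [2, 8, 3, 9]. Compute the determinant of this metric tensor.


For a diagonal metric, the determinant is the product of diagonal entries.
Diagonal entries: 2, 8, 3, 9
det(g) = 2 * 8 * 3 * 9 = 432

432


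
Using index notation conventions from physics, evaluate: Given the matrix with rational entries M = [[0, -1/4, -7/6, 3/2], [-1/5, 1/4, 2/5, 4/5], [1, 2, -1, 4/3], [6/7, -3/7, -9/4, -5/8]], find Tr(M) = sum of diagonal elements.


The trace is the sum of diagonal entries.
Diagonal: M[1,1] = 0, M[2,2] = 1/4, M[3,3] = -1, M[4,4] = -5/8
Tr(M) = 0 + 1/4 + -1 + -5/8
Computing step by step:
After adding M[1,1]: 0
After adding M[2,2]: 1/4
After adding M[3,3]: -3/4
After adding M[4,4]: -11/8
Tr(M) = -11/8

-11/8


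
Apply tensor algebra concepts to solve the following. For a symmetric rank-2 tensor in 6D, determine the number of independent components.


A symmetric rank-2 tensor in d dimensions has d(d+1)/2 independent components.
d = 6
d(d+1)/2 = 6 * 7 / 2 = 42 / 2 = 21

21


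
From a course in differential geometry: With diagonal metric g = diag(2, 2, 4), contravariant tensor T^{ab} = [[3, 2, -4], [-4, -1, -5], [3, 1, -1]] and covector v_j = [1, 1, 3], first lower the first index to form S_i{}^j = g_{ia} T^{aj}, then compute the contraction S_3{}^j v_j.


Step 1: lower the first index. For a diagonal metric, g_{ia} T^{aj} = g_{ii} T^{ij} (no sum on i).
g_{33} = 4
S_3{}^1 = 4 * T^{31} = 4 * 3 = 12
S_3{}^2 = 4 * T^{32} = 4 * 1 = 4
S_3{}^3 = 4 * T^{33} = 4 * -1 = -4
Step 2: contract S_3{}^j with v_j.
S_3{}^1 * v_1 = 12 * 1 = 12
S_3{}^2 * v_2 = 4 * 1 = 4
S_3{}^3 * v_3 = -4 * 3 = -12
Result = 12 + 4 + -12 = 4

4


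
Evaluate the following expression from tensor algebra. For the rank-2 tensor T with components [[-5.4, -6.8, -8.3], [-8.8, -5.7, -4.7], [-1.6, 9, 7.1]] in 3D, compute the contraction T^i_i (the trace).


The contraction (trace) of a rank-2 tensor is the sum of its diagonal elements.
Diagonal entries: A[1,1] = -5.4, A[2,2] = -5.7, A[3,3] = 7.1
Tr(A) = -5.4 + -5.7 + 7.1 = -4

-4


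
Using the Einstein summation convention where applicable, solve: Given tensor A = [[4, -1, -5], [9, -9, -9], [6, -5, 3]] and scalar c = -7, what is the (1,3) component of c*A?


Scalar multiplication: (cA)_{ij} = c * A_{ij}.
c = -7
A_{13} = -5
(cA)_{13} = -7 * -5 = 35

35


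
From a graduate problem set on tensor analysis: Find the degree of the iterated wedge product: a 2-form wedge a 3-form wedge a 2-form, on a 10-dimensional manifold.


The degree of a wedge product is the sum of the degrees of the individual forms.
Degrees: 2, 3, 2
Total degree = 2 + 3 + 2 = 7

7


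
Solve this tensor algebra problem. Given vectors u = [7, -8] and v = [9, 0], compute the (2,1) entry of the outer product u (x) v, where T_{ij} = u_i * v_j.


The outer product entry T_{ij} = u_i * v_j.
We need i=2, j=1.
u_2 = -8, v_1 = 9
T_{2,1} = -8 * 9 = -72

-72


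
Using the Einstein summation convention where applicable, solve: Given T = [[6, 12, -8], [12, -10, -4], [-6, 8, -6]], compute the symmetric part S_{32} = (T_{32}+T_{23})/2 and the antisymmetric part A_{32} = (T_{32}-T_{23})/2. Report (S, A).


T_{32} = 8
T_{23} = -4
S_{32} = (8 + -4)/2 = 4/2 = 2
A_{32} = (8 - -4)/2 = 12/2 = 6
Check: S + A = 2 + 6 = 8 = T_{32}.

(2, 6)


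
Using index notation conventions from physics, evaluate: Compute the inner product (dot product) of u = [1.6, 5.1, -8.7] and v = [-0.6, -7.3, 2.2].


The inner product u . v = sum of u_i * v_i.
Term-by-term: 1.6 * -0.6, 5.1 * -7.3, -8.7 * 2.2
Products: -0.96, -37.23, -19.14
Sum = -0.96 + -37.23 + -19.14 = -57.33

-57.33


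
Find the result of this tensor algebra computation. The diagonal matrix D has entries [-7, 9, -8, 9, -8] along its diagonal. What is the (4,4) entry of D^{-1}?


For a diagonal matrix, the inverse has entries (D^{-1})_{ii} = 1/d_{ii}.
The diagonal entries are: d_{11} = -7, d_{22} = 9, d_{33} = -8, d_{44} = 9, d_{55} = -8
We need (D^{-1})_{44} = 1/d_{44} = 1/9 = 1/9

1/9


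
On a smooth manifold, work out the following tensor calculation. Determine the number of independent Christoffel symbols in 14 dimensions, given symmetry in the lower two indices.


Christoffel symbols Gamma^k_{ij} are symmetric in i,j, so there are d * d(d+1)/2 independent symbols.
d = 14
d(d+1)/2 = 14 * 15 / 2 = 105
Total = 14 * 105 = 1470

1470


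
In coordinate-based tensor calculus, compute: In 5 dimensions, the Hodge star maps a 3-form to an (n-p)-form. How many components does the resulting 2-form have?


The Hodge dual of a p-form on an n-dimensional manifold is an (n-p)-form.
n = 5, p = 3, so dual degree = 5 - 3 = 2
The number of components is C(n, n-p) = C(5, 2) = 10

10


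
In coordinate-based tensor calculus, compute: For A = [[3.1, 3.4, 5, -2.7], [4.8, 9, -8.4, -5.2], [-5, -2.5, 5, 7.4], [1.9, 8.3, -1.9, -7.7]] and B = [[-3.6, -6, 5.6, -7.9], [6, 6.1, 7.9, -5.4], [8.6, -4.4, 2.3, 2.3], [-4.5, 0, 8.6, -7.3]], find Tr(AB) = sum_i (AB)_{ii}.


Tr(AB) = sum_i (AB)_{ii} where (AB)_{ii} = sum_k A_{ik} B_{ki}.
(AB)_{11} = 3.1*-3.6 + 3.4*6 + 5*8.6 + -2.7*-4.5 = 64.39
(AB)_{22} = 4.8*-6 + 9*6.1 + -8.4*-4.4 + -5.2*0 = 63.06
(AB)_{33} = -5*5.6 + -2.5*7.9 + 5*2.3 + 7.4*8.6 = 27.39
(AB)_{44} = 1.9*-7.9 + 8.3*-5.4 + -1.9*2.3 + -7.7*-7.3 = -7.99
Tr(AB) = 64.39 + 63.06 + 27.39 + -7.99 = 146.85

146.85


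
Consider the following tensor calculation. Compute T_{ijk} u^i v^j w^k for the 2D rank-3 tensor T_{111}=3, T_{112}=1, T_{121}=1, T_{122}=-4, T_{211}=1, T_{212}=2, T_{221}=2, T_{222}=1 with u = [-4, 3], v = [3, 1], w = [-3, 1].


S = sum over i,j,k of T_{ijk} u_i v_j w_k. Expanding all 8 terms:
T_{111}*u_1*v_1*w_1 = 3*-4*3*-3 = 108  (running total: 108)
T_{112}*u_1*v_1*w_2 = 1*-4*3*1 = -12  (running total: 96)
T_{121}*u_1*v_2*w_1 = 1*-4*1*-3 = 12  (running total: 108)
T_{122}*u_1*v_2*w_2 = -4*-4*1*1 = 16  (running total: 124)
T_{211}*u_2*v_1*w_1 = 1*3*3*-3 = -27  (running total: 97)
T_{212}*u_2*v_1*w_2 = 2*3*3*1 = 18  (running total: 115)
T_{221}*u_2*v_2*w_1 = 2*3*1*-3 = -18  (running total: 97)
T_{222}*u_2*v_2*w_2 = 1*3*1*1 = 3  (running total: 100)
S = 100

100


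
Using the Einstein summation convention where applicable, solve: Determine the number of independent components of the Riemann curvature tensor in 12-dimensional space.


The Riemann tensor in d dimensions has d^2(d^2 - 1)/12 independent components.
d = 12, so d^2 = 144
d^2 - 1 = 143
d^2(d^2 - 1) = 144 * 143 = 20592
Divide by 12: 20592 / 12 = 1716

1716


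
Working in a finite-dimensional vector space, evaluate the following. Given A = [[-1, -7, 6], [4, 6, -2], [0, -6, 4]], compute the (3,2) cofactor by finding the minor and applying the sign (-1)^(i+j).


To find cofactor C_{32}, delete row 3 and column 2.
The resulting 2x2 submatrix is: [[-1, 6], [4, -2]]
Minor M_{32} = -1*-2 - 6*4
  = 2 - 24 = -22
Sign = (-1)^(3+2) = (-1)^5 = -1
Cofactor C_{32} = -1 * -22 = 22

22


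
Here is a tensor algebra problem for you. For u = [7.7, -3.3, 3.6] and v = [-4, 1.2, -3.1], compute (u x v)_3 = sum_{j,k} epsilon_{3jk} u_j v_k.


(u x v)_3 = sum_{j,k} epsilon_{3jk} u_j v_k. Only permutations of (1,2,3) contribute; the two non-zero terms are:
eps_{312} u_1 v_2 = 1 * 7.7 * 1.2 = 9.24
eps_{321} u_2 v_1 = -1 * -3.3 * -4 = -13.2
(u x v)_3 = -3.96

-3.96


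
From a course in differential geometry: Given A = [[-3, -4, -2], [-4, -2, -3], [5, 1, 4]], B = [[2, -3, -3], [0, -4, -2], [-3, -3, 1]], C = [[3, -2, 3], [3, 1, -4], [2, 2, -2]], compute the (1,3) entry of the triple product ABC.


(ABC)_{13} = sum_m (AB)_{1m} C_{m3}. First compute row 1 of AB.
(AB)_{11} = -3*2 + -4*0 + -2*-3 = 0
(AB)_{12} = -3*-3 + -4*-4 + -2*-3 = 31
(AB)_{13} = -3*-3 + -4*-2 + -2*1 = 15
Now contract with column 3 of C:
(AB)_{11} * C_{13} = 0 * 3 = 0
(AB)_{12} * C_{23} = 31 * -4 = -124
(AB)_{13} * C_{33} = 15 * -2 = -30
(ABC)_{13} = 0 + -124 + -30 = -154

-154


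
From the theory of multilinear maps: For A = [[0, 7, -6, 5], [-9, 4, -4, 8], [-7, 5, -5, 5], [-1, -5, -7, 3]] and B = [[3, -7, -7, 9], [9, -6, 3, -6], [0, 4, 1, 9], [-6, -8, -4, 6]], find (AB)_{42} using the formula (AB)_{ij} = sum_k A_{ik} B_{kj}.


(AB)_{ij} = sum_k A_{ik} B_{kj}.
For i=4, j=2:
A_{41} * B_{12} = -1 * -7 = 7
A_{42} * B_{22} = -5 * -6 = 30
A_{43} * B_{32} = -7 * 4 = -28
A_{44} * B_{42} = 3 * -8 = -24
Sum = 7 + 30 + -28 + -24 = -15

-15


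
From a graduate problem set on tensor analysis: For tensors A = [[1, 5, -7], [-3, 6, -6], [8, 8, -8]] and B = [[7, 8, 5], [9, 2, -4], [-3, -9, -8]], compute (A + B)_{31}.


Tensor addition is component-wise: (A + B)_{ij} = A_{ij} + B_{ij}.
A_{31} = 8
B_{31} = -3
(A + B)_{31} = 8 + -3 = 5

5


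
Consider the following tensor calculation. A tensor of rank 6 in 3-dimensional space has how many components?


The number of components of a rank-r tensor in d dimensions is d^r.
Here d = 3 and r = 6.
3^6 = 729

729


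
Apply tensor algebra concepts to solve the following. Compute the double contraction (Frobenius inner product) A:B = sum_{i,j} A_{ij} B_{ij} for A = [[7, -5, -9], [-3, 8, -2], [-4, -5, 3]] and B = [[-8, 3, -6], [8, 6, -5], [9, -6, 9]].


A:B = sum over all i,j of A_{ij} * B_{ij}.
Row 1: 7*-8=-56, -5*3=-15, -9*-6=54 => row sum = -17
Row 2: -3*8=-24, 8*6=48, -2*-5=10 => row sum = 34
Row 3: -4*9=-36, -5*-6=30, 3*9=27 => row sum = 21
Total = -17 + 34 + 21 = 38

38


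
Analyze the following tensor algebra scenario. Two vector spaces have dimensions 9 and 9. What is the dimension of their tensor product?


The dimension of a tensor product is the product of dimensions.
dim(V) = 9, dim(W) = 9
dim(V (x) W) = 9 * 9 = 81

81


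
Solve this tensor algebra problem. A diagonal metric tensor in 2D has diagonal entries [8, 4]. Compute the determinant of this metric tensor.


For a diagonal metric, the determinant is the product of diagonal entries.
Diagonal entries: 8, 4
det(g) = 8 * 4 = 32

32


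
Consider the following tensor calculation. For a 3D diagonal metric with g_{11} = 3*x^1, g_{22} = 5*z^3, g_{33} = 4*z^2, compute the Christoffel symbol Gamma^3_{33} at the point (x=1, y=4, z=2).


For a diagonal metric, Gamma^k_{ij} = (1/2) g^{kk} (dg_{ik}/dx_j + dg_{jk}/dx_i - dg_{ij}/dx_k).
The metric is diagonal, so g_{ab} = 0 for a != b.
At the given point: g_{11} = 3, g_{22} = 40, g_{33} = 16
g^{33} = 1/16
dg_{33}/dx_3 = dg_{33}/dx_3 = 16
dg_{33}/dx_3 = dg_{33}/dx_3 = 16
dg_{33}/dx_3 = dg_{33}/dx_3 = 16
Numerator = 16 + 16 - 16 = 16
Gamma^3_{33} = 16 / (2 * 16) = 1/2

1/2


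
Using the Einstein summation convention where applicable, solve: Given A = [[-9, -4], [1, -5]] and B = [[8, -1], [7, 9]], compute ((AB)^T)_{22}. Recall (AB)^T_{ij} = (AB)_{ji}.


(AB)^T_{ij} = (AB)_{ji} = sum_k A_{jk} B_{ki}.
For i=2, j=2 we need (AB)_{22}:
A_{21} * B_{12} = 1 * -1 = -1
A_{22} * B_{22} = -5 * 9 = -45
Sum = -1 + -45 = -46

-46


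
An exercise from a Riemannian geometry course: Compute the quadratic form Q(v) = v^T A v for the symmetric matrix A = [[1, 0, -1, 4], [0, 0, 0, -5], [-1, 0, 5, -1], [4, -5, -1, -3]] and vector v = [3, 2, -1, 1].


First compute Av:
(Av)_1 = 1*3 + 0*2 + -1*-1 + 4*1 = 8
(Av)_2 = 0*3 + 0*2 + 0*-1 + -5*1 = -5
(Av)_3 = -1*3 + 0*2 + 5*-1 + -1*1 = -9
(Av)_4 = 4*3 + -5*2 + -1*-1 + -3*1 = 0
Av = [8, -5, -9, 0]
Then v^T (Av) = 3*8 + 2*-5 + -1*-9 + 1*0
= 24 + -10 + 9 + 0 = 23

23


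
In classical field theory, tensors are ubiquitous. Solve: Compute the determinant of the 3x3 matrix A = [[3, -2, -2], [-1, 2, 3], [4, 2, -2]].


Expanding along the first row, det(A) = a11*M_11 - a12*M_12 + a13*M_13, where M_1j is the (1,j) minor.
Minor M_11 = 2*-2 - 3*2 = -10
Minor M_12 = -1*-2 - 3*4 = -10
Minor M_13 = -1*2 - 2*4 = -10
det = 3*(-10) - -2*(-10) + -2*(-10)
    = -30 - 20 + 20
    = -30

-30


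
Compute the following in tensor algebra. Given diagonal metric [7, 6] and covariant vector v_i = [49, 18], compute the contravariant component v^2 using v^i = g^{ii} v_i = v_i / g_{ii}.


To raise an index with a diagonal metric: v^i = v_i / g_{ii}.
For index 2: v_2 = 18, g_{22} = 6
v^2 = 18 / 6 = 3

3


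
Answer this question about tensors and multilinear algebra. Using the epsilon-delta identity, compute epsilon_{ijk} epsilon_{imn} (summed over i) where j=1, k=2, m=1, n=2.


Using the identity: epsilon_{ijk} epsilon_{imn} = delta_{jm} delta_{kn} - delta_{jn} delta_{km}.
delta_{11} = 1
delta_{22} = 1
delta_{12} = 0
delta_{21} = 0
Result = 1 * 1 - 0 * 0 = 1 - 0 = 1

1


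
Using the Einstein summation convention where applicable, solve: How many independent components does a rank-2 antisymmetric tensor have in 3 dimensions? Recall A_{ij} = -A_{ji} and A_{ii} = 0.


An antisymmetric rank-2 tensor satisfies A_{ij} = -A_{ji}, so diagonal entries are zero.
The independent components are the upper-triangular entries: C(n, 2) = n(n-1)/2.
n = 3
C(3, 2) = 3 * 2 / 2 = 6 / 2 = 3

3


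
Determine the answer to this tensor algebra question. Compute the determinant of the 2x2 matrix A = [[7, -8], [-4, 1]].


For a 2x2 matrix [[a, b], [c, d]], det = a*d - b*c.
a = 7, b = -8, c = -4, d = 1
a*d = 7 * 1 = 7
b*c = -8 * -4 = 32
det = 7 - 32 = -25

-25


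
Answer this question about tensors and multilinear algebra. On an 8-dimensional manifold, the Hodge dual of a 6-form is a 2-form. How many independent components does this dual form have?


The Hodge dual of a p-form on an n-dimensional manifold is an (n-p)-form.
n = 8, p = 6, so dual degree = 8 - 6 = 2
The number of components is C(n, n-p) = C(8, 2) = 28

28
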